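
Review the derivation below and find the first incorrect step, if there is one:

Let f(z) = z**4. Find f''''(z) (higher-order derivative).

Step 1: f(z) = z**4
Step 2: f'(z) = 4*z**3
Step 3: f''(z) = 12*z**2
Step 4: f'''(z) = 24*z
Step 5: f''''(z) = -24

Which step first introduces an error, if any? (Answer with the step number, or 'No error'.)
Step 5

Step 5 is incorrect due to a sign flip.
The step shows: -24
The correct value should be: 24

Explanation: The sign of the whole expression was flipped: the term 24 was incorrectly written as -24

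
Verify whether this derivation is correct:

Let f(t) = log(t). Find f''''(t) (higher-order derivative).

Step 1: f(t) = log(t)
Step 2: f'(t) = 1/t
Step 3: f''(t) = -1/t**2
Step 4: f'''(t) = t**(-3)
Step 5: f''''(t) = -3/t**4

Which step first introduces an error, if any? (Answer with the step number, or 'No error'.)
Step 4

Step 4 is incorrect due to a wrong coefficient.
The step shows: t**(-3)
The correct value should be: 2/t**3

Explanation: The coefficient 2 was incorrectly written as 1: the term 2/t**3 was incorrectly written as t**(-3)
The later steps are derived from this incorrect expression, so the error originates in Step 4.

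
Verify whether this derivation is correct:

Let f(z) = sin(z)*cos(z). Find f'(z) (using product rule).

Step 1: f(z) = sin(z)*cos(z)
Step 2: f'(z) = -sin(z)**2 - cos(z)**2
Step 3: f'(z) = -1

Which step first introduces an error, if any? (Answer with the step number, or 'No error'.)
Step 2

Step 2 is incorrect due to a sign flip.
The step shows: -sin(z)**2 - cos(z)**2
The correct value should be: -sin(z)**2 + cos(z)**2

Explanation: The sign of one term was flipped: the term cos(z)**2 was incorrectly written as -cos(z)**2
The later steps are derived from this incorrect expression, so the error originates in Step 2.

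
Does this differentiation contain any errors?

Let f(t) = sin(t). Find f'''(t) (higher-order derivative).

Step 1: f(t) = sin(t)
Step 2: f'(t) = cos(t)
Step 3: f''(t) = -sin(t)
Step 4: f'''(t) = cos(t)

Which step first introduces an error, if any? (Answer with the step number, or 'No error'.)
Step 4

Step 4 is incorrect due to a sign flip.
The step shows: cos(t)
The correct value should be: -cos(t)

Explanation: The sign of the whole expression was flipped: the term -cos(t) was incorrectly written as cos(t)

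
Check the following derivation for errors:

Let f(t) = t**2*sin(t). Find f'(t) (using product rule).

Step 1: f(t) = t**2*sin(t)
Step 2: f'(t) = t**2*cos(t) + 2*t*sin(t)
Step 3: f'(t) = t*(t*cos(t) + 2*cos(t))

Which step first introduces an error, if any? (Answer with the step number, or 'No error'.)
Step 3

Step 3 is incorrect due to a wrong trig function.
The step shows: t*(t*cos(t) + 2*cos(t))
The correct value should be: t*(t*cos(t) + 2*sin(t))

Explanation: sin(t) was incorrectly written as cos(t): the term t*(t*cos(t) + 2*sin(t)) was incorrectly written as t*(t*cos(t) + 2*cos(t))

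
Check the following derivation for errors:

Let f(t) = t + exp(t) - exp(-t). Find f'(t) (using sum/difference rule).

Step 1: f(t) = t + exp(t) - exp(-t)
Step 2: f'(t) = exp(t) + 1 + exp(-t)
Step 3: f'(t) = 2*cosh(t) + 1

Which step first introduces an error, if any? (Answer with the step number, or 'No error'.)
No error

All steps in this derivation are correct.
The final answer f'(t) = 2*cosh(t) + 1 is valid.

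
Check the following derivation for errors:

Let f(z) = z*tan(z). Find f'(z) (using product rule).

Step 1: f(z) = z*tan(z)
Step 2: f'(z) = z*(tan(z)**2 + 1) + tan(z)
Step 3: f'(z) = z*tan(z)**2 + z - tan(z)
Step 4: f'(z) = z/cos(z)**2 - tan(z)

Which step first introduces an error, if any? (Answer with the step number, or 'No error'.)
Step 3

Step 3 is incorrect due to a sign flip.
The step shows: z*tan(z)**2 + z - tan(z)
The correct value should be: z*tan(z)**2 + z + tan(z)

Explanation: The sign of one term was flipped: the term tan(z) was incorrectly written as -tan(z)
The later steps are derived from this incorrect expression, so the error originates in Step 3.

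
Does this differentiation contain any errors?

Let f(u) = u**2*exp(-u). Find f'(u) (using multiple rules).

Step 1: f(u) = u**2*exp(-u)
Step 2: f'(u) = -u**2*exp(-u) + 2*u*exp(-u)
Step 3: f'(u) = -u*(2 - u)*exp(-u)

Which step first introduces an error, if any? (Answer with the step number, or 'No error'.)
Step 3

Step 3 is incorrect due to a sign flip.
The step shows: -u*(2 - u)*exp(-u)
The correct value should be: u*(2 - u)*exp(-u)

Explanation: The sign of the whole expression was flipped: the term u*(2 - u)*exp(-u) was incorrectly written as -u*(2 - u)*exp(-u)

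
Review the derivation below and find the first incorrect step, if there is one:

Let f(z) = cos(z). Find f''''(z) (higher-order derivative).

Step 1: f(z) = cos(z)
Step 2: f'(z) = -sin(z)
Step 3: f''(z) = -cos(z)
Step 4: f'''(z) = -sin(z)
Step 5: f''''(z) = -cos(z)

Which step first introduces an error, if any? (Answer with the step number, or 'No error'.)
Step 4

Step 4 is incorrect due to a sign flip.
The step shows: -sin(z)
The correct value should be: sin(z)

Explanation: The sign of the whole expression was flipped: the term sin(z) was incorrectly written as -sin(z)
The later steps are derived from this incorrect expression, so the error originates in Step 4.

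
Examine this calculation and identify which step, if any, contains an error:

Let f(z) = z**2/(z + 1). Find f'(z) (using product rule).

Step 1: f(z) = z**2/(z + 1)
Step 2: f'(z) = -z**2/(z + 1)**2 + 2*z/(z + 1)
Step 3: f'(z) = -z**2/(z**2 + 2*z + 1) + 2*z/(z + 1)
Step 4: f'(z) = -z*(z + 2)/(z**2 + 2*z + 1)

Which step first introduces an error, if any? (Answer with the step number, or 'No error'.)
Step 4

Step 4 is incorrect due to a sign flip.
The step shows: -z*(z + 2)/(z**2 + 2*z + 1)
The correct value should be: z*(z + 2)/(z**2 + 2*z + 1)

Explanation: The sign of the whole expression was flipped: the term z*(z + 2)/(z**2 + 2*z + 1) was incorrectly written as -z*(z + 2)/(z**2 + 2*z + 1)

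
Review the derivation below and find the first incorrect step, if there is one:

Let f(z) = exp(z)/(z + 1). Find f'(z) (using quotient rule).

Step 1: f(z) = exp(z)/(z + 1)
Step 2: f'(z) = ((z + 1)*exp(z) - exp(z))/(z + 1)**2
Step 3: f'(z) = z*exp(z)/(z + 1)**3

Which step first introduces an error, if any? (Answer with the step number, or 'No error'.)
Step 3

Step 3 is incorrect due to a wrong exponent.
The step shows: z*exp(z)/(z + 1)**3
The correct value should be: z*exp(z)/(z + 1)**2

Explanation: The exponent -2 on z + 1 was incorrectly written as -3: the term z*exp(z)/(z + 1)**2 was incorrectly written as z*exp(z)/(z + 1)**3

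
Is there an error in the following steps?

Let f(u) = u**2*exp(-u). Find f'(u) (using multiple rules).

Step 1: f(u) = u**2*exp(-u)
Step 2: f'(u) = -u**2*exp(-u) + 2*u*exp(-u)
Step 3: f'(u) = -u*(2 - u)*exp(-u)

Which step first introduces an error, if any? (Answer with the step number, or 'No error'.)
Step 3

Step 3 is incorrect due to a sign flip.
The step shows: -u*(2 - u)*exp(-u)
The correct value should be: u*(2 - u)*exp(-u)

Explanation: The sign of the whole expression was flipped: the term u*(2 - u)*exp(-u) was incorrectly written as -u*(2 - u)*exp(-u)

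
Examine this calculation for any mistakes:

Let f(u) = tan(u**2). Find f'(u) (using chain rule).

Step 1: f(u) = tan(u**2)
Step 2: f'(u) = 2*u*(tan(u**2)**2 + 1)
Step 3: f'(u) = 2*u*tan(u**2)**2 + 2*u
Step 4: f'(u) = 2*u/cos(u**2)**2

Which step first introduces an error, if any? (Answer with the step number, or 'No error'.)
No error

All steps in this derivation are correct.
The final answer f'(u) = 2*u/cos(u**2)**2 is valid.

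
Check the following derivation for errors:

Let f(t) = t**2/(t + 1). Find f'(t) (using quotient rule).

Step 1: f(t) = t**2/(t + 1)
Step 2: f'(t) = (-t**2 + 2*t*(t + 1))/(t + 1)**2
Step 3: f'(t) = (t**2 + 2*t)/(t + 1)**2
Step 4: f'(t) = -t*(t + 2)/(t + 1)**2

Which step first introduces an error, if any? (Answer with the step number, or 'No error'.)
Step 4

Step 4 is incorrect due to a sign flip.
The step shows: -t*(t + 2)/(t + 1)**2
The correct value should be: t*(t + 2)/(t + 1)**2

Explanation: The sign of the whole expression was flipped: the term t*(t + 2)/(t + 1)**2 was incorrectly written as -t*(t + 2)/(t + 1)**2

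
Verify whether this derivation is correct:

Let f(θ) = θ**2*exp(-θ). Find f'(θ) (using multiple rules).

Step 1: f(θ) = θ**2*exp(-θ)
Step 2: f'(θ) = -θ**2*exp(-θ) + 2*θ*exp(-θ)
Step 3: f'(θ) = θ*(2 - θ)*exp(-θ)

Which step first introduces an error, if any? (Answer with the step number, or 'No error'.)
No error

All steps in this derivation are correct.
The final answer f'(θ) = θ*(2 - θ)*exp(-θ) is valid.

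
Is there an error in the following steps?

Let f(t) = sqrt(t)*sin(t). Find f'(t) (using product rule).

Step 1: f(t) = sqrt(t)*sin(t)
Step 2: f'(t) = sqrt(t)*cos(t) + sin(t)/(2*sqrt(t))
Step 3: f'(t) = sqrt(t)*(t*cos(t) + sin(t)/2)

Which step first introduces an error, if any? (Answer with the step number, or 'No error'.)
Step 3

Step 3 is incorrect due to a wrong exponent.
The step shows: sqrt(t)*(t*cos(t) + sin(t)/2)
The correct value should be: (t*cos(t) + sin(t)/2)/sqrt(t)

Explanation: The exponent -1/2 on t was incorrectly written as 1/2: the term (t*cos(t) + sin(t)/2)/sqrt(t) was incorrectly written as sqrt(t)*(t*cos(t) + sin(t)/2)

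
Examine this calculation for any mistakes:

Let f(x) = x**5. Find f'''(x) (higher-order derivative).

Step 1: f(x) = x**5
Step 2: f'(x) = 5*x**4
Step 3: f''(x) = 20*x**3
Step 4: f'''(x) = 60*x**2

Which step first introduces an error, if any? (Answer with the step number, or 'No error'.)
No error

All steps in this derivation are correct.
The final answer f'''(x) = 60*x**2 is valid.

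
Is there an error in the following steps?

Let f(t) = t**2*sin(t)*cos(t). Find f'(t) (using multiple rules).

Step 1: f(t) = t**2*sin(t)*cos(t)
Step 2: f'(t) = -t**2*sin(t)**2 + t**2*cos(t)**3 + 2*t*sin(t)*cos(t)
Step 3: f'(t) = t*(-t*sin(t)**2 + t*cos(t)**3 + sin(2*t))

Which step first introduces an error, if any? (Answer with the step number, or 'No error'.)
Step 2

Step 2 is incorrect due to a wrong exponent.
The step shows: -t**2*sin(t)**2 + t**2*cos(t)**3 + 2*t*sin(t)*cos(t)
The correct value should be: -t**2*sin(t)**2 + t**2*cos(t)**2 + 2*t*sin(t)*cos(t)

Explanation: The exponent 2 on cos(t) was incorrectly written as 3: the term t**2*cos(t)**2 was incorrectly written as t**2*cos(t)**3
The later steps are derived from this incorrect expression, so the error originates in Step 2.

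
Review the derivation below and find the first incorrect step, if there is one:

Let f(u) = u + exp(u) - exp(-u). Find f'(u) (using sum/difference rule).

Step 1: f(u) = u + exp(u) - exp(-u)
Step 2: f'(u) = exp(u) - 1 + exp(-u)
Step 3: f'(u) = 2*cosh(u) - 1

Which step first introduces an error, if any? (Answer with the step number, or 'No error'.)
Step 2

Step 2 is incorrect due to a sign flip.
The step shows: exp(u) - 1 + exp(-u)
The correct value should be: exp(u) + 1 + exp(-u)

Explanation: The sign of one term was flipped: the term 1 was incorrectly written as -1
The later steps are derived from this incorrect expression, so the error originates in Step 2.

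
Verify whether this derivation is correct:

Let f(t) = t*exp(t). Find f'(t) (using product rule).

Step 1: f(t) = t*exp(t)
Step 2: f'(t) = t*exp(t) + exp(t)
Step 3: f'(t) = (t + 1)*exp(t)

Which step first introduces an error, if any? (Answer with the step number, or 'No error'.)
No error

All steps in this derivation are correct.
The final answer f'(t) = (t + 1)*exp(t) is valid.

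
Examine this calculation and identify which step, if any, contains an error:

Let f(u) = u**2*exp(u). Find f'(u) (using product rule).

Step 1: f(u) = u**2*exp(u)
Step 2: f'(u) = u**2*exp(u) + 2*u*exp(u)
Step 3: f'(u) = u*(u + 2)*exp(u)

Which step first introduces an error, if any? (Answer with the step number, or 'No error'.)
No error

All steps in this derivation are correct.
The final answer f'(u) = u*(u + 2)*exp(u) is valid.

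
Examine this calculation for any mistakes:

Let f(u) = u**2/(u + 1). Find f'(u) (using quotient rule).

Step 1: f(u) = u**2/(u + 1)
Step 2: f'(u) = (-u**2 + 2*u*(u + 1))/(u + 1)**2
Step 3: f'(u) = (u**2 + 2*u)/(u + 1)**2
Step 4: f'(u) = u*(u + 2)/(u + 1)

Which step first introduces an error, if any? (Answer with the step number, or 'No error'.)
Step 4

Step 4 is incorrect due to a wrong exponent.
The step shows: u*(u + 2)/(u + 1)
The correct value should be: u*(u + 2)/(u + 1)**2

Explanation: The exponent -2 on u + 1 was incorrectly written as -1: the term u*(u + 2)/(u + 1)**2 was incorrectly written as u*(u + 2)/(u + 1)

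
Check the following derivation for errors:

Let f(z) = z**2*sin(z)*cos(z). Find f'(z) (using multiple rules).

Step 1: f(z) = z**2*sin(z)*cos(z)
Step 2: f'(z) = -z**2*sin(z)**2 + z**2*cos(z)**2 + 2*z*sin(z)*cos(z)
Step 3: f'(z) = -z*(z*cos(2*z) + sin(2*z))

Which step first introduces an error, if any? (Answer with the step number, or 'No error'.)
Step 3

Step 3 is incorrect due to a sign flip.
The step shows: -z*(z*cos(2*z) + sin(2*z))
The correct value should be: z*(z*cos(2*z) + sin(2*z))

Explanation: The sign of the whole expression was flipped: the term z*(z*cos(2*z) + sin(2*z)) was incorrectly written as -z*(z*cos(2*z) + sin(2*z))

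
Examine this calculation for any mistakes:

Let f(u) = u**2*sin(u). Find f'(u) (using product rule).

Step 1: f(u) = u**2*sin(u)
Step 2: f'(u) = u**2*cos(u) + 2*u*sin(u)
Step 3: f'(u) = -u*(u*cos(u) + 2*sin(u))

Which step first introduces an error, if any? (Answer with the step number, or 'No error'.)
Step 3

Step 3 is incorrect due to a sign flip.
The step shows: -u*(u*cos(u) + 2*sin(u))
The correct value should be: u*(u*cos(u) + 2*sin(u))

Explanation: The sign of the whole expression was flipped: the term u*(u*cos(u) + 2*sin(u)) was incorrectly written as -u*(u*cos(u) + 2*sin(u))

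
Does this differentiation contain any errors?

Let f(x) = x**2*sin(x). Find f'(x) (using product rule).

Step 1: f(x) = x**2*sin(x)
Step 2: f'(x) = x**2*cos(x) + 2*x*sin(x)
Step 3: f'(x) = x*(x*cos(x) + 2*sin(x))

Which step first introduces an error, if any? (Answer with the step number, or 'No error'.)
No error

All steps in this derivation are correct.
The final answer f'(x) = x*(x*cos(x) + 2*sin(x)) is valid.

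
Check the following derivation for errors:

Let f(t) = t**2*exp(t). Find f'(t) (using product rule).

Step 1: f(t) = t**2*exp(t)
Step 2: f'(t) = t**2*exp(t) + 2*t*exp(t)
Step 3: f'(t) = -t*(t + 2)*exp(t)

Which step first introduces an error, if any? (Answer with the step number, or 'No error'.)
Step 3

Step 3 is incorrect due to a sign flip.
The step shows: -t*(t + 2)*exp(t)
The correct value should be: t*(t + 2)*exp(t)

Explanation: The sign of the whole expression was flipped: the term t*(t + 2)*exp(t) was incorrectly written as -t*(t + 2)*exp(t)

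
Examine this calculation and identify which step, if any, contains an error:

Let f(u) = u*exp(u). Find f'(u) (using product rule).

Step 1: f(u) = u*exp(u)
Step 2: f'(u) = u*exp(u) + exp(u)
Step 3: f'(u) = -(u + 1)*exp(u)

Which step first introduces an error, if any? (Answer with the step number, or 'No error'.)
Step 3

Step 3 is incorrect due to a sign flip.
The step shows: -(u + 1)*exp(u)
The correct value should be: (u + 1)*exp(u)

Explanation: The sign of the whole expression was flipped: the term (u + 1)*exp(u) was incorrectly written as -(u + 1)*exp(u)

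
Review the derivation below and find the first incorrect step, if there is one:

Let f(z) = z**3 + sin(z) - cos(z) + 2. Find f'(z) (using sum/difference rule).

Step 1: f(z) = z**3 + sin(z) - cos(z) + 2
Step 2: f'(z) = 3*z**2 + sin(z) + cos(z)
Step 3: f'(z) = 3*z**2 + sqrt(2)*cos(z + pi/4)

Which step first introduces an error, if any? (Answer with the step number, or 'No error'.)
Step 3

Step 3 is incorrect due to a wrong trig function.
The step shows: 3*z**2 + sqrt(2)*cos(z + pi/4)
The correct value should be: 3*z**2 + sqrt(2)*sin(z + pi/4)

Explanation: sin(z + pi/4) was incorrectly written as cos(z + pi/4): the term sqrt(2)*sin(z + pi/4) was incorrectly written as sqrt(2)*cos(z + pi/4)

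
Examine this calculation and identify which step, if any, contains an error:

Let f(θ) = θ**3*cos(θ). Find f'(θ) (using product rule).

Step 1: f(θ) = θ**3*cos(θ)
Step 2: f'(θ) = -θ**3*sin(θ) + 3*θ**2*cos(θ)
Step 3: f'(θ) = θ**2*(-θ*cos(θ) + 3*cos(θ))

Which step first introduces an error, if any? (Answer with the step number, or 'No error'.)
Step 3

Step 3 is incorrect due to a wrong trig function.
The step shows: θ**2*(-θ*cos(θ) + 3*cos(θ))
The correct value should be: θ**2*(-θ*sin(θ) + 3*cos(θ))

Explanation: sin(θ) was incorrectly written as cos(θ): the term θ**2*(-θ*sin(θ) + 3*cos(θ)) was incorrectly written as θ**2*(-θ*cos(θ) + 3*cos(θ))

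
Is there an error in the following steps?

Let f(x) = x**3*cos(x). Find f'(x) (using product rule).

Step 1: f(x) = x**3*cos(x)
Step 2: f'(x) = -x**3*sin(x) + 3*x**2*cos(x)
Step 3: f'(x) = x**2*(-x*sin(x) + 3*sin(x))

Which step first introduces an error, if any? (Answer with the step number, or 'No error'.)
Step 3

Step 3 is incorrect due to a wrong trig function.
The step shows: x**2*(-x*sin(x) + 3*sin(x))
The correct value should be: x**2*(-x*sin(x) + 3*cos(x))

Explanation: cos(x) was incorrectly written as sin(x): the term x**2*(-x*sin(x) + 3*cos(x)) was incorrectly written as x**2*(-x*sin(x) + 3*sin(x))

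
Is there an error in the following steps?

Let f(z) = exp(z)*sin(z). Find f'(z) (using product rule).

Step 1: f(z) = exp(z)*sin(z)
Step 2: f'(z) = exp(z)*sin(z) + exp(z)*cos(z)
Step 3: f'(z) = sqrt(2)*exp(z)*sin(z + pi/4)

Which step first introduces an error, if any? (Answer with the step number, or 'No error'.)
No error

All steps in this derivation are correct.
The final answer f'(z) = sqrt(2)*exp(z)*sin(z + pi/4) is valid.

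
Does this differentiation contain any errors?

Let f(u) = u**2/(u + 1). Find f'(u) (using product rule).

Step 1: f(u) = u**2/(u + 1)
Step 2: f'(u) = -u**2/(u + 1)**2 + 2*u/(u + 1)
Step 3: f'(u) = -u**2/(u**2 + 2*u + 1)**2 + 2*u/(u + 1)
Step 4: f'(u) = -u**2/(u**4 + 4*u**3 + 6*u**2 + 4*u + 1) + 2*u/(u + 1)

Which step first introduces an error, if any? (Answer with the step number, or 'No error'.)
Step 3

Step 3 is incorrect due to a wrong exponent.
The step shows: -u**2/(u**2 + 2*u + 1)**2 + 2*u/(u + 1)
The correct value should be: -u**2/(u**2 + 2*u + 1) + 2*u/(u + 1)

Explanation: The exponent -1 on u**2 + 2*u + 1 was incorrectly written as -2: the term -u**2/(u**2 + 2*u + 1) was incorrectly written as -u**2/(u**2 + 2*u + 1)**2
The later steps are derived from this incorrect expression, so the error originates in Step 3.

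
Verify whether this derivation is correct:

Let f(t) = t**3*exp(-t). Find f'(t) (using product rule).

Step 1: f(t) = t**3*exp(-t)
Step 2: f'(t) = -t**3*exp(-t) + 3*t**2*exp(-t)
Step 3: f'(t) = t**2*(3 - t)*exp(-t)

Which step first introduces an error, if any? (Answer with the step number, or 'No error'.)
No error

All steps in this derivation are correct.
The final answer f'(t) = t**2*(3 - t)*exp(-t) is valid.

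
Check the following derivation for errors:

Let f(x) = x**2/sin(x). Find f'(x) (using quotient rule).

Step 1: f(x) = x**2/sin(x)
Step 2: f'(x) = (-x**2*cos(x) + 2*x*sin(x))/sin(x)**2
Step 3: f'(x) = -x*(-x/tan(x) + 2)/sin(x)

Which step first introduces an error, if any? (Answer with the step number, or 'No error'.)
Step 3

Step 3 is incorrect due to a sign flip.
The step shows: -x*(-x/tan(x) + 2)/sin(x)
The correct value should be: x*(-x/tan(x) + 2)/sin(x)

Explanation: The sign of the whole expression was flipped: the term x*(-x/tan(x) + 2)/sin(x) was incorrectly written as -x*(-x/tan(x) + 2)/sin(x)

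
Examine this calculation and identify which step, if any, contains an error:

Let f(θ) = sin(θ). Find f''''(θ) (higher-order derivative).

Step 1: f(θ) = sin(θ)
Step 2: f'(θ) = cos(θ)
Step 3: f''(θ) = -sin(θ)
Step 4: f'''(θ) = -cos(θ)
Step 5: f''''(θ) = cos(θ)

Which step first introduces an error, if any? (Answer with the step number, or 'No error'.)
Step 5

Step 5 is incorrect due to a wrong trig function.
The step shows: cos(θ)
The correct value should be: sin(θ)

Explanation: sin(θ) was incorrectly written as cos(θ): the term sin(θ) was incorrectly written as cos(θ)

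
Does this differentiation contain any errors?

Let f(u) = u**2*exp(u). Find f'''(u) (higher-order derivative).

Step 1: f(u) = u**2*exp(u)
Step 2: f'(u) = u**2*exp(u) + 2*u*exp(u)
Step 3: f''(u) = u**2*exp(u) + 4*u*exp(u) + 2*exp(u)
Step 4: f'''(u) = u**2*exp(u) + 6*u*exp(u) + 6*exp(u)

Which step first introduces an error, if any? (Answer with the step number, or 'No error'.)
No error

All steps in this derivation are correct.
The final answer f'''(u) = u**2*exp(u) + 6*u*exp(u) + 6*exp(u) is valid.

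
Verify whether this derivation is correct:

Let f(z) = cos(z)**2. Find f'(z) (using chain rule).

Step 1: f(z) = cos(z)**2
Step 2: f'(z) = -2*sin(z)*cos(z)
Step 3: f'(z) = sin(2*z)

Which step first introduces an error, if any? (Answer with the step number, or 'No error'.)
Step 3

Step 3 is incorrect due to a sign flip.
The step shows: sin(2*z)
The correct value should be: -sin(2*z)

Explanation: The sign of the whole expression was flipped: the term -sin(2*z) was incorrectly written as sin(2*z)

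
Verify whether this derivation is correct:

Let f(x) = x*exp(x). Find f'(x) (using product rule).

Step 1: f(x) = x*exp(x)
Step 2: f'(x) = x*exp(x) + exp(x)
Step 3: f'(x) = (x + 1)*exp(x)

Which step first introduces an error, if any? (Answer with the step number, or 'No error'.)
No error

All steps in this derivation are correct.
The final answer f'(x) = (x + 1)*exp(x) is valid.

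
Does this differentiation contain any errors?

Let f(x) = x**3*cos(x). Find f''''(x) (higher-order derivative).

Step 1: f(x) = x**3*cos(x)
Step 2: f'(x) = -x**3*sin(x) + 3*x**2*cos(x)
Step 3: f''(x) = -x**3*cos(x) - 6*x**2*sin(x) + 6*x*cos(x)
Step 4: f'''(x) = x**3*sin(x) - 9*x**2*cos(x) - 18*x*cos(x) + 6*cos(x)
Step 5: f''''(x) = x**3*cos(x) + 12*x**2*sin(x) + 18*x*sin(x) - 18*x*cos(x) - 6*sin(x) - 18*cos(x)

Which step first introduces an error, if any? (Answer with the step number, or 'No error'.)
Step 4

Step 4 is incorrect due to a wrong trig function.
The step shows: x**3*sin(x) - 9*x**2*cos(x) - 18*x*cos(x) + 6*cos(x)
The correct value should be: x**3*sin(x) - 9*x**2*cos(x) - 18*x*sin(x) + 6*cos(x)

Explanation: sin(x) was incorrectly written as cos(x): the term -18*x*sin(x) was incorrectly written as -18*x*cos(x)
The later steps are derived from this incorrect expression, so the error originates in Step 4.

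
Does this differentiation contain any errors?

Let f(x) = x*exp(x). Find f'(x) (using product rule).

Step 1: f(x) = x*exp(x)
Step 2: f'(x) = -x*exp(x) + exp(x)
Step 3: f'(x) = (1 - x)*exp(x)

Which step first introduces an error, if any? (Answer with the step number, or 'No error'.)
Step 2

Step 2 is incorrect due to a sign flip.
The step shows: -x*exp(x) + exp(x)
The correct value should be: x*exp(x) + exp(x)

Explanation: The sign of one term was flipped: the term x*exp(x) was incorrectly written as -x*exp(x)
The later steps are derived from this incorrect expression, so the error originates in Step 2.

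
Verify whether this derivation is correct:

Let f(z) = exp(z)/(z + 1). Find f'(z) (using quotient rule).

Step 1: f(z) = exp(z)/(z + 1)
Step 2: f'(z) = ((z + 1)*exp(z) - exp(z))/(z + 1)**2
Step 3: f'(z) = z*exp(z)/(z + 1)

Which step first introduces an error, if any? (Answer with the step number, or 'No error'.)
Step 3

Step 3 is incorrect due to a wrong exponent.
The step shows: z*exp(z)/(z + 1)
The correct value should be: z*exp(z)/(z + 1)**2

Explanation: The exponent -2 on z + 1 was incorrectly written as -1: the term z*exp(z)/(z + 1)**2 was incorrectly written as z*exp(z)/(z + 1)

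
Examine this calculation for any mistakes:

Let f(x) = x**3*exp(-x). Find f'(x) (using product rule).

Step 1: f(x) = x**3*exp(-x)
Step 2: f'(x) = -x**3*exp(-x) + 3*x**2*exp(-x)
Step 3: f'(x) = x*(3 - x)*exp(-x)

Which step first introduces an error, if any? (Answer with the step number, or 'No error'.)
Step 3

Step 3 is incorrect due to a wrong exponent.
The step shows: x*(3 - x)*exp(-x)
The correct value should be: x**2*(3 - x)*exp(-x)

Explanation: The exponent 2 on x was incorrectly written as 1: the term x**2*(3 - x)*exp(-x) was incorrectly written as x*(3 - x)*exp(-x)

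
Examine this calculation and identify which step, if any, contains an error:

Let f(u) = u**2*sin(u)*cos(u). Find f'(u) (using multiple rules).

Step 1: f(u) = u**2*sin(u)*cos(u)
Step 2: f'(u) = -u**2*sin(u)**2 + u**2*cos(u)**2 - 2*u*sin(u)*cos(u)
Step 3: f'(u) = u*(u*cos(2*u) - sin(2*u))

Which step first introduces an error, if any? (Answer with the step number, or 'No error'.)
Step 2

Step 2 is incorrect due to a sign flip.
The step shows: -u**2*sin(u)**2 + u**2*cos(u)**2 - 2*u*sin(u)*cos(u)
The correct value should be: -u**2*sin(u)**2 + u**2*cos(u)**2 + 2*u*sin(u)*cos(u)

Explanation: The sign of one term was flipped: the term 2*u*sin(u)*cos(u) was incorrectly written as -2*u*sin(u)*cos(u)
The later steps are derived from this incorrect expression, so the error originates in Step 2.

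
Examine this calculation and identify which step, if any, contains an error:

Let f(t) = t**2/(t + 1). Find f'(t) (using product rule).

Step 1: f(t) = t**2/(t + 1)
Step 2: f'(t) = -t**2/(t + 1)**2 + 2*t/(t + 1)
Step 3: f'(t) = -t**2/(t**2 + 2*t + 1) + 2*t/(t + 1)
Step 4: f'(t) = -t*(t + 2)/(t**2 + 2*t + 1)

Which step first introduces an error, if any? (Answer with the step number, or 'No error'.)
Step 4

Step 4 is incorrect due to a sign flip.
The step shows: -t*(t + 2)/(t**2 + 2*t + 1)
The correct value should be: t*(t + 2)/(t**2 + 2*t + 1)

Explanation: The sign of the whole expression was flipped: the term t*(t + 2)/(t**2 + 2*t + 1) was incorrectly written as -t*(t + 2)/(t**2 + 2*t + 1)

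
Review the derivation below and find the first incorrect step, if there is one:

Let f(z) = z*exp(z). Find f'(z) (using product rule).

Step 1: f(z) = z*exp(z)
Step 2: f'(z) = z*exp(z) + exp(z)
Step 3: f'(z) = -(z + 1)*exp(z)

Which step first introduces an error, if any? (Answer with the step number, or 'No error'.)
Step 3

Step 3 is incorrect due to a sign flip.
The step shows: -(z + 1)*exp(z)
The correct value should be: (z + 1)*exp(z)

Explanation: The sign of the whole expression was flipped: the term (z + 1)*exp(z) was incorrectly written as -(z + 1)*exp(z)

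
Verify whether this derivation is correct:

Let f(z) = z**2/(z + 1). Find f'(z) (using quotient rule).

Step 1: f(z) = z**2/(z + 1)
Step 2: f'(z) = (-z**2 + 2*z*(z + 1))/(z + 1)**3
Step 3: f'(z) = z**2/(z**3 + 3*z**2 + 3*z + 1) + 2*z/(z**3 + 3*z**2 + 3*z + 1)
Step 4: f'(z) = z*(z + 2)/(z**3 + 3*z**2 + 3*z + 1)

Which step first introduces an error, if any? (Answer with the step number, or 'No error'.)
Step 2

Step 2 is incorrect due to a wrong exponent.
The step shows: (-z**2 + 2*z*(z + 1))/(z + 1)**3
The correct value should be: (-z**2 + 2*z*(z + 1))/(z + 1)**2

Explanation: The exponent -2 on z + 1 was incorrectly written as -3: the term (-z**2 + 2*z*(z + 1))/(z + 1)**2 was incorrectly written as (-z**2 + 2*z*(z + 1))/(z + 1)**3
The later steps are derived from this incorrect expression, so the error originates in Step 2.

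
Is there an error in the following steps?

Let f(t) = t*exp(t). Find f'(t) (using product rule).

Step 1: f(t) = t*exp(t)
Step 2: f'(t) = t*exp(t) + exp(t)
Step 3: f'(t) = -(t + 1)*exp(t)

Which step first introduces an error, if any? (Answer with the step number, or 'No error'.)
Step 3

Step 3 is incorrect due to a sign flip.
The step shows: -(t + 1)*exp(t)
The correct value should be: (t + 1)*exp(t)

Explanation: The sign of the whole expression was flipped: the term (t + 1)*exp(t) was incorrectly written as -(t + 1)*exp(t)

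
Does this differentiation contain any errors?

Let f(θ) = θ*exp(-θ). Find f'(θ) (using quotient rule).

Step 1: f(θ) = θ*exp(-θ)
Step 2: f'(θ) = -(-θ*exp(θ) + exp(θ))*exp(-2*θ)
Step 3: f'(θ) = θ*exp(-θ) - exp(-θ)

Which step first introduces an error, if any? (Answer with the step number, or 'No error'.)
Step 2

Step 2 is incorrect due to a sign flip.
The step shows: -(-θ*exp(θ) + exp(θ))*exp(-2*θ)
The correct value should be: (-θ*exp(θ) + exp(θ))*exp(-2*θ)

Explanation: The sign of the whole expression was flipped: the term (-θ*exp(θ) + exp(θ))*exp(-2*θ) was incorrectly written as -(-θ*exp(θ) + exp(θ))*exp(-2*θ)
The later steps are derived from this incorrect expression, so the error originates in Step 2.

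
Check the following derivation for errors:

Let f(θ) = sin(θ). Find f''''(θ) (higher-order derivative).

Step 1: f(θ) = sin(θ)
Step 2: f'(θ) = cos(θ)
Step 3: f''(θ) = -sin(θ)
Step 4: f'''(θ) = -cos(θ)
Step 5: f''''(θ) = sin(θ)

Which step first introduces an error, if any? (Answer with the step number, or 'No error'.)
No error

All steps in this derivation are correct.
The final answer f''''(θ) = sin(θ) is valid.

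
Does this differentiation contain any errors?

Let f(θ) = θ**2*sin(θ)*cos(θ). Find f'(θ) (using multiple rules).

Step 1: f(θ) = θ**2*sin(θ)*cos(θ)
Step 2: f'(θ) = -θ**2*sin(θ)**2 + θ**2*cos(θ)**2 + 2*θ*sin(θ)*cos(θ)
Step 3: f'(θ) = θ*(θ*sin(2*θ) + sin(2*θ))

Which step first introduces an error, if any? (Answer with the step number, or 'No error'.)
Step 3

Step 3 is incorrect due to a wrong trig function.
The step shows: θ*(θ*sin(2*θ) + sin(2*θ))
The correct value should be: θ*(θ*cos(2*θ) + sin(2*θ))

Explanation: cos(2*θ) was incorrectly written as sin(2*θ): the term θ*(θ*cos(2*θ) + sin(2*θ)) was incorrectly written as θ*(θ*sin(2*θ) + sin(2*θ))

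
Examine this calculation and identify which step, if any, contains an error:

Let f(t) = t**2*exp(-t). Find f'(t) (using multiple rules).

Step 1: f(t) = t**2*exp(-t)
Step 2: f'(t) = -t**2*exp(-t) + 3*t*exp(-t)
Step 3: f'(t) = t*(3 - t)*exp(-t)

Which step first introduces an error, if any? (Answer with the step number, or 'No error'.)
Step 2

Step 2 is incorrect due to a wrong coefficient.
The step shows: -t**2*exp(-t) + 3*t*exp(-t)
The correct value should be: -t**2*exp(-t) + 2*t*exp(-t)

Explanation: The coefficient 2 was incorrectly written as 3: the term 2*t*exp(-t) was incorrectly written as 3*t*exp(-t)
The later steps are derived from this incorrect expression, so the error originates in Step 2.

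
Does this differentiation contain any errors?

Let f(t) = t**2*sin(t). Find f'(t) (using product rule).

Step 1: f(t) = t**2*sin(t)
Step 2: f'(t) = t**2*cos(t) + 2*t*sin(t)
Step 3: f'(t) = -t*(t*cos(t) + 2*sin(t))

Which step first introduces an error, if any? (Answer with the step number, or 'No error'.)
Step 3

Step 3 is incorrect due to a sign flip.
The step shows: -t*(t*cos(t) + 2*sin(t))
The correct value should be: t*(t*cos(t) + 2*sin(t))

Explanation: The sign of the whole expression was flipped: the term t*(t*cos(t) + 2*sin(t)) was incorrectly written as -t*(t*cos(t) + 2*sin(t))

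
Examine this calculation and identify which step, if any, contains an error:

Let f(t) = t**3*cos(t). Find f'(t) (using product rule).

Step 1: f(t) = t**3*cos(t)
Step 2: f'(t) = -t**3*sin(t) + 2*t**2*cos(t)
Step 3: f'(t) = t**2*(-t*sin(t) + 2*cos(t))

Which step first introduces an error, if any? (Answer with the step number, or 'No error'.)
Step 2

Step 2 is incorrect due to a wrong coefficient.
The step shows: -t**3*sin(t) + 2*t**2*cos(t)
The correct value should be: -t**3*sin(t) + 3*t**2*cos(t)

Explanation: The coefficient 3 was incorrectly written as 2: the term 3*t**2*cos(t) was incorrectly written as 2*t**2*cos(t)
The later steps are derived from this incorrect expression, so the error originates in Step 2.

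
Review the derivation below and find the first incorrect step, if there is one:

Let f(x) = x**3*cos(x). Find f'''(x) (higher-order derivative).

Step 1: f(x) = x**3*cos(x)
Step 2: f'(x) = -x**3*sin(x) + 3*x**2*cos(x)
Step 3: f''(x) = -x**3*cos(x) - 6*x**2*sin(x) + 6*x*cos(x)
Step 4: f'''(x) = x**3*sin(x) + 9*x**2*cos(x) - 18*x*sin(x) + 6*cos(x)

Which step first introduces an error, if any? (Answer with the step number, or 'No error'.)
Step 4

Step 4 is incorrect due to a sign flip.
The step shows: x**3*sin(x) + 9*x**2*cos(x) - 18*x*sin(x) + 6*cos(x)
The correct value should be: x**3*sin(x) - 9*x**2*cos(x) - 18*x*sin(x) + 6*cos(x)

Explanation: The sign of one term was flipped: the term -9*x**2*cos(x) was incorrectly written as 9*x**2*cos(x)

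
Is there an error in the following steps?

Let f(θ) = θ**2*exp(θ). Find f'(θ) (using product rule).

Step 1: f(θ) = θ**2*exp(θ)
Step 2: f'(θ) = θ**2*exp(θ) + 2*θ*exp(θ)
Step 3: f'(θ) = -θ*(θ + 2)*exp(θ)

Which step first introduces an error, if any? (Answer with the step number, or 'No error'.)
Step 3

Step 3 is incorrect due to a sign flip.
The step shows: -θ*(θ + 2)*exp(θ)
The correct value should be: θ*(θ + 2)*exp(θ)

Explanation: The sign of the whole expression was flipped: the term θ*(θ + 2)*exp(θ) was incorrectly written as -θ*(θ + 2)*exp(θ)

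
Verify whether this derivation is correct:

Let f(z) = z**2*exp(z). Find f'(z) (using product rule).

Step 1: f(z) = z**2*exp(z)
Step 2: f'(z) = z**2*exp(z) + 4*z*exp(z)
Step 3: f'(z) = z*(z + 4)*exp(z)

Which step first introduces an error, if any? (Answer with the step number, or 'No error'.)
Step 2

Step 2 is incorrect due to a wrong coefficient.
The step shows: z**2*exp(z) + 4*z*exp(z)
The correct value should be: z**2*exp(z) + 2*z*exp(z)

Explanation: The coefficient 2 was incorrectly written as 4: the term 2*z*exp(z) was incorrectly written as 4*z*exp(z)
The later steps are derived from this incorrect expression, so the error originates in Step 2.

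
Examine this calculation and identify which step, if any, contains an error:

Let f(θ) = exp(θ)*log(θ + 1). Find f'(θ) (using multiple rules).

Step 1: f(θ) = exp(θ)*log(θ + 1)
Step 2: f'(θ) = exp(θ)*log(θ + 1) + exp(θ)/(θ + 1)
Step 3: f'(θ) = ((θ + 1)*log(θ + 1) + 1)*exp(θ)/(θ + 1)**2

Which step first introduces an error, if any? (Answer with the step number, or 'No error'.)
Step 3

Step 3 is incorrect due to a wrong exponent.
The step shows: ((θ + 1)*log(θ + 1) + 1)*exp(θ)/(θ + 1)**2
The correct value should be: ((θ + 1)*log(θ + 1) + 1)*exp(θ)/(θ + 1)

Explanation: The exponent -1 on θ + 1 was incorrectly written as -2: the term ((θ + 1)*log(θ + 1) + 1)*exp(θ)/(θ + 1) was incorrectly written as ((θ + 1)*log(θ + 1) + 1)*exp(θ)/(θ + 1)**2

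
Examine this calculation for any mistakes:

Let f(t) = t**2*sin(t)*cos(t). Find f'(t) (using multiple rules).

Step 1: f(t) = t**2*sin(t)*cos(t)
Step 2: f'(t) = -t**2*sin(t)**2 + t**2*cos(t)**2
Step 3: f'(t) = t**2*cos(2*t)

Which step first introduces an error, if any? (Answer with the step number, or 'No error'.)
Step 2

Step 2 is incorrect due to a dropped term.
The step shows: -t**2*sin(t)**2 + t**2*cos(t)**2
The correct value should be: -t**2*sin(t)**2 + t**2*cos(t)**2 + 2*t*sin(t)*cos(t)

Explanation: A term was dropped: the term 2*t*sin(t)*cos(t) was incorrectly omitted
The later steps are derived from this incorrect expression, so the error originates in Step 2.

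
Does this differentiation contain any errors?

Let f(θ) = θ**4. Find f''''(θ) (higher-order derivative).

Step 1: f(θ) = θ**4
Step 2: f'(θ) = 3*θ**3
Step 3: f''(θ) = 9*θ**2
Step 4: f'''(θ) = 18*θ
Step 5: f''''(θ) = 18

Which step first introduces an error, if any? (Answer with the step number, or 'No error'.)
Step 2

Step 2 is incorrect due to a wrong coefficient.
The step shows: 3*θ**3
The correct value should be: 4*θ**3

Explanation: The coefficient 4 was incorrectly written as 3: the term 4*θ**3 was incorrectly written as 3*θ**3
The later steps are derived from this incorrect expression, so the error originates in Step 2.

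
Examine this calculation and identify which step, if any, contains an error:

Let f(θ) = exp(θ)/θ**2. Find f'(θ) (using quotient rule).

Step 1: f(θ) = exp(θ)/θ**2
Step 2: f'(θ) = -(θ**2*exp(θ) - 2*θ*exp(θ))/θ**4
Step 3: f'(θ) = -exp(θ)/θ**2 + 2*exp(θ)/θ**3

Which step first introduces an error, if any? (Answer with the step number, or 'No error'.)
Step 2

Step 2 is incorrect due to a sign flip.
The step shows: -(θ**2*exp(θ) - 2*θ*exp(θ))/θ**4
The correct value should be: (θ**2*exp(θ) - 2*θ*exp(θ))/θ**4

Explanation: The sign of the whole expression was flipped: the term (θ**2*exp(θ) - 2*θ*exp(θ))/θ**4 was incorrectly written as -(θ**2*exp(θ) - 2*θ*exp(θ))/θ**4
The later steps are derived from this incorrect expression, so the error originates in Step 2.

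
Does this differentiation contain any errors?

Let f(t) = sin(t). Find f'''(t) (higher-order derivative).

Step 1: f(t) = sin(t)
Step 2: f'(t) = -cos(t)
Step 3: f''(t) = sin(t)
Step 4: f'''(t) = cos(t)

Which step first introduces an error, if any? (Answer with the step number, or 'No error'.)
Step 2

Step 2 is incorrect due to a sign flip.
The step shows: -cos(t)
The correct value should be: cos(t)

Explanation: The sign of the whole expression was flipped: the term cos(t) was incorrectly written as -cos(t)
The later steps are derived from this incorrect expression, so the error originates in Step 2.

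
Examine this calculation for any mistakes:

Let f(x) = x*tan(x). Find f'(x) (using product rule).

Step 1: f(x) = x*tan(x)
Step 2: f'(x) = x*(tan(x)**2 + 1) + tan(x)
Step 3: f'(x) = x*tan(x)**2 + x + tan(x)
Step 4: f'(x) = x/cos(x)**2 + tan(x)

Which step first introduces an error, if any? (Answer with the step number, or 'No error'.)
No error

All steps in this derivation are correct.
The final answer f'(x) = x/cos(x)**2 + tan(x) is valid.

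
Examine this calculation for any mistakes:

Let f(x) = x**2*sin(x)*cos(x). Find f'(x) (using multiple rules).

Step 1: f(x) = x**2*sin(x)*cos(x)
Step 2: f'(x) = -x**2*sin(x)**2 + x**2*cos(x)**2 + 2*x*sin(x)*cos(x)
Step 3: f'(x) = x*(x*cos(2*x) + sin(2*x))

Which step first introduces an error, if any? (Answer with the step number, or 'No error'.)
No error

All steps in this derivation are correct.
The final answer f'(x) = x*(x*cos(2*x) + sin(2*x)) is valid.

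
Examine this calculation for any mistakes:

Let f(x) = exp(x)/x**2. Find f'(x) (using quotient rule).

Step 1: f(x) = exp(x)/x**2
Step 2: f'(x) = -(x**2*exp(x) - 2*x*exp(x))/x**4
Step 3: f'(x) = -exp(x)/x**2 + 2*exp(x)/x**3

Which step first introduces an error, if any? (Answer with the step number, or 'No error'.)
Step 2

Step 2 is incorrect due to a sign flip.
The step shows: -(x**2*exp(x) - 2*x*exp(x))/x**4
The correct value should be: (x**2*exp(x) - 2*x*exp(x))/x**4

Explanation: The sign of the whole expression was flipped: the term (x**2*exp(x) - 2*x*exp(x))/x**4 was incorrectly written as -(x**2*exp(x) - 2*x*exp(x))/x**4
The later steps are derived from this incorrect expression, so the error originates in Step 2.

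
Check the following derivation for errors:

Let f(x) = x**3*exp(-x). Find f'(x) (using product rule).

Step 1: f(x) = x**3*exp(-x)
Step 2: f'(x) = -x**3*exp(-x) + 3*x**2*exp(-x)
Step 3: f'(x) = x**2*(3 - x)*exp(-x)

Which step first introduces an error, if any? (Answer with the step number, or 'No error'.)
No error

All steps in this derivation are correct.
The final answer f'(x) = x**2*(3 - x)*exp(-x) is valid.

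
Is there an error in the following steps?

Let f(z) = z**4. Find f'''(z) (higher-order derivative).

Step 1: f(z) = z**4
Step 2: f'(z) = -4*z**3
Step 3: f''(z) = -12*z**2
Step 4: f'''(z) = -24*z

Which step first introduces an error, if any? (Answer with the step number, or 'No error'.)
Step 2

Step 2 is incorrect due to a sign flip.
The step shows: -4*z**3
The correct value should be: 4*z**3

Explanation: The sign of the whole expression was flipped: the term 4*z**3 was incorrectly written as -4*z**3
The later steps are derived from this incorrect expression, so the error originates in Step 2.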